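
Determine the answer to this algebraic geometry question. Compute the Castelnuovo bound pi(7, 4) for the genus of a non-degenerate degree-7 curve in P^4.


Castelnuovo's bound: write d - 1 = m(r-1) + epsilon with 0 <= epsilon < r-1.
d - 1 = 7 - 1 = 6
r - 1 = 4 - 1 = 3
6 = 2*3 + 0, so m = 2, epsilon = 0
pi(d, r) = m(m-1)(r-1)/2 + m*epsilon
= 2*1*3/2 + 2*0
= 6/2 + 0
= 3 + 0 = 3

3


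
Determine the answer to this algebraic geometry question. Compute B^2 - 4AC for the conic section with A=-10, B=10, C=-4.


The discriminant of a conic Ax^2 + Bxy + Cy^2 + ... = 0 is B^2 - 4AC.
B^2 = 10^2 = 100
4AC = 4*(-10)*(-4) = 160
Discriminant = 100 - 160 = -60

-60


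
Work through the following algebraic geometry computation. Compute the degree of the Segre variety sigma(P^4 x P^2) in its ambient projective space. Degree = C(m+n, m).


The degree of the Segre variety P^4 x P^2 is C(m+n, m).
= C(6, 4)
= 15

15


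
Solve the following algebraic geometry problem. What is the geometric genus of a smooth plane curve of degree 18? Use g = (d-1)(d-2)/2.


Using the genus formula for smooth plane curves:
g = (d-1)(d-2)/2
g = (18-1)(18-2)/2
g = 17*16/2
g = 272/2 = 136

136


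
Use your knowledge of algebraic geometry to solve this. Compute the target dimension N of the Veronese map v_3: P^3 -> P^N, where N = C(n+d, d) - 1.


The Veronese embedding v_d: P^n -> P^N maps each point to all
degree-d monomials in n+1 homogeneous coordinates.
N = C(n+d, d) - 1
N = C(3+3, 3) - 1
N = C(6, 3) - 1
C(6, 3) = 20
N = 20 - 1 = 19

19


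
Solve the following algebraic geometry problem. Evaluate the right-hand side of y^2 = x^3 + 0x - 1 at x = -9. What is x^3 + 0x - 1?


Compute x^3 + 0x - 1 at x = -9:
x^3 = (-9)^3 = -729
0*x = 0*(-9) = 0
Sum: -729 + 0 - 1 = -730

-730


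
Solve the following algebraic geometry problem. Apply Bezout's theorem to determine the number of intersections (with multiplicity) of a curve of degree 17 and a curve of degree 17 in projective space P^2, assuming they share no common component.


Bezout's theorem states the intersection count equals the product of degrees.
Intersection count = 17 * 17 = 289

289


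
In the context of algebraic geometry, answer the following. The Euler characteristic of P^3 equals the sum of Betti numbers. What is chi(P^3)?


The complex projective space P^3 has one cell in each even real dimension 0, 2, ..., 6.
The cohomology groups are H^{2k}(P^3) = Z for k = 0,...,3, and 0 otherwise.
Euler characteristic = sum of Betti numbers = 1 per even-dimensional cohomology group.
chi(P^3) = 3 + 1 = 4

4


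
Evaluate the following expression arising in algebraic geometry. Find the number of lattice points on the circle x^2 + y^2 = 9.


Systematically check integer values of x where x^2 <= 9.
For each valid x, check if 9 - x^2 is a perfect square.
x=0: 9 - 0 = 9, sqrt = 3 (valid)
x=3: 9 - 9 = 0, sqrt = 0 (valid)
Total integer solutions found: 4

4


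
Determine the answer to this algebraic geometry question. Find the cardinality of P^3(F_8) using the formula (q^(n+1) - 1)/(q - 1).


P^3(F_8) has (q^(n+1) - 1)/(q - 1) points.
= 8^3 + 8^2 + 8^1 + 8^0
= 512 + 64 + 8 + 1
= 585

585


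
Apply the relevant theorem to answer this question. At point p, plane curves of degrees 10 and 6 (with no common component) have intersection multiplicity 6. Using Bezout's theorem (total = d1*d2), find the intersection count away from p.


By Bezout's theorem, the total intersection number is d1 * d2.
Total = 10 * 6 = 60
Intersection multiplicity at p = 6
Remaining intersections = 60 - 6 = 54

54


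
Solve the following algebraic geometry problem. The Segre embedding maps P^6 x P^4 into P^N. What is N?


The Segre embedding maps P^m x P^n into P^N via
all products of coordinates from each factor.
N = (m+1)(n+1) - 1
N = (6+1)(4+1) - 1
N = 7*5 - 1
N = 35 - 1 = 34

34


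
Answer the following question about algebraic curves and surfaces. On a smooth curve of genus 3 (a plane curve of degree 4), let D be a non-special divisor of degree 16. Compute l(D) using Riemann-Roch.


First, compute the genus of a smooth plane curve of degree 4:
g = (d-1)(d-2)/2 = (4-1)(4-2)/2 = 3
For a non-special divisor D (i.e., h^1(D) = 0), Riemann-Roch gives:
l(D) = deg(D) - g + 1
Since deg(D) = 16 >= 2g - 1 = 5, D is non-special.
l(D) = 16 - 3 + 1 = 14

14


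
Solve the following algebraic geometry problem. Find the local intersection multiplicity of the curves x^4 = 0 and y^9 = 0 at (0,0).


The intersection multiplicity of V(x^a) and V(y^b) at the origin is:
I(O; V(x^4), V(y^9)) = dim_k(k[x,y]/(x^4, y^9))
A basis for k[x,y]/(x^4, y^9) is the set of monomials x^i * y^j
where 0 <= i < 4 and 0 <= j < 9.
The number of such monomials is 4 * 9 = 36

36


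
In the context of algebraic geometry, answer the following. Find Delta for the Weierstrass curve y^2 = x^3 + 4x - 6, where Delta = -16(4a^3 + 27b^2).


Compute each component:
4a^3 = 4*4^3 = 4*64 = 256
27b^2 = 27*(-6)^2 = 27*36 = 972
4a^3 + 27b^2 = 256 + 972 = 1228
Delta = -16*1228 = -19648

-19648


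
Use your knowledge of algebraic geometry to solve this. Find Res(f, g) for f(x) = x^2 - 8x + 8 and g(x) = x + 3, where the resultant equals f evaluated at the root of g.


For Res(f, x - c), we evaluate f at x = c.
f(-3) = (-3)^2 - 8*(-3) + 8
= 9 + 24 + 8
= 33 + 8 = 41
Res(f, g) = 41

41


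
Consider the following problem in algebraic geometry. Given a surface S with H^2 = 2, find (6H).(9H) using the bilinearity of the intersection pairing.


Using bilinearity of the intersection pairing on a surface S:
(aH).(bH) = ab * (H.H)
We have H^2 = 2.
D.E = (6H).(9H) = 6*9*2
= 54*2
= 108

108


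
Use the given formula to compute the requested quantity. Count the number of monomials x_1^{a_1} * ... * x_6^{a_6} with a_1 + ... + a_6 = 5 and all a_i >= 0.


The number of degree-5 monomials in 6 variables is C(d+n-1, n-1).
= C(5+6-1, 6-1) = C(10, 5)
= 252

252


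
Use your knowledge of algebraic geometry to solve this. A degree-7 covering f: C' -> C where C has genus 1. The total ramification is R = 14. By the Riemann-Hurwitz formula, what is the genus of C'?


Riemann-Hurwitz formula: 2g' - 2 = d(2g - 2) + R
Given: d = 7, g = 1, R = 14
2g' - 2 = 7*(2*1 - 2) + 14
2g' - 2 = 7*0 + 14
2g' - 2 = 0 + 14 = 14
2g' = 16
g' = 8

8


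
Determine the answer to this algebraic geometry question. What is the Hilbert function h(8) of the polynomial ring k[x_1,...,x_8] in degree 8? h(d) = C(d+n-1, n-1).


The Hilbert function for the polynomial ring in 8 variables is:
h(d) = C(d+n-1, n-1)
h(8) = C(8+8-1, 8-1) = C(15, 7)
= 15! / (7! * 8!)
= 6435

6435


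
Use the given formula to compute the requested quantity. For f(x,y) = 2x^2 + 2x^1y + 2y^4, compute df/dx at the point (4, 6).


df/dx = 2*2*x^1 + 1*2*x^0*y
At (4,6): 2*2*4^1 + 1*2*4^0*6
= 16 + 12
= 28

28


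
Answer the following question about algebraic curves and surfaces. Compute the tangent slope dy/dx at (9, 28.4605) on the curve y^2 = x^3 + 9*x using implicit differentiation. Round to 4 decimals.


Using implicit differentiation of y^2 = x^3 + 9*x:
2y * dy/dx = 3x^2 + 9
dy/dx = (3x^2 + 9)/(2y)
Numerator: 3*9^2 + 9 = 252
Denominator: 2*28.4605 = 56.921
dy/dx = 252/56.921 = 4.4272

4.4272


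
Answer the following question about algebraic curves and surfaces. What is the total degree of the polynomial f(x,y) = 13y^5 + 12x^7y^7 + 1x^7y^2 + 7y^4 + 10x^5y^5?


Examine each term for its total degree (sum of exponents).
  Term '13y^5' has total degree 0+5 = 5.
  Term '12x^7y^7' has total degree 7+7 = 14.
  Term '1x^7y^2' has total degree 7+2 = 9.
  Term '7y^4' has total degree 0+4 = 4.
  Term '10x^5y^5' has total degree 5+5 = 10.
The maximum total degree among all terms is 14.

14


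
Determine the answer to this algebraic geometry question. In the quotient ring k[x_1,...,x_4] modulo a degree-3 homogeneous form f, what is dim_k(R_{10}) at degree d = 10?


For R = k[x_1,...,x_n]/(f) with f homogeneous of degree e:
The Hilbert series is (1 - t^e)/(1 - t)^n.
So h(d) = C(d+n-1, n-1) - C(d-e+n-1, n-1) for d >= e.
With n=4, e=3, d=10:
C(10+4-1, 4-1) = C(13, 3) = 286
C(10-3+4-1, 4-1) = C(10, 3) = 120
h(10) = 286 - 120 = 166

166


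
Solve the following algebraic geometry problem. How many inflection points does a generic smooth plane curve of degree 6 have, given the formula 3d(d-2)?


For a general smooth plane curve C of degree d, the inflection points are
the intersection of C with its Hessian curve, which has degree 3(d-2).
By Bezout, the total intersection number is d * 3(d-2) = 6 * 12 = 72.
For a general curve every flex is ordinary, so each contributes
multiplicity 1 to C·Hess(C), and the number of distinct inflection
points is 3d(d-2).
Inflection points = 3*6*(6-2) = 3*6*4 = 72

72


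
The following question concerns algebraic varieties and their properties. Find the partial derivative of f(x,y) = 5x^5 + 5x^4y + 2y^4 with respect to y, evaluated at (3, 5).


df/dy = 5*x^4 + 4*2*y^3
At (3,5): 5*3^4 + 4*2*5^3
= 405 + 1000
= 1405

1405


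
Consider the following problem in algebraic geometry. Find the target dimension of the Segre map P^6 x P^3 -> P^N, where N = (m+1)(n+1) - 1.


The Segre embedding maps P^m x P^n into P^N via
all products of coordinates from each factor.
N = (m+1)(n+1) - 1
N = (6+1)(3+1) - 1
N = 7*4 - 1
N = 28 - 1 = 27

27


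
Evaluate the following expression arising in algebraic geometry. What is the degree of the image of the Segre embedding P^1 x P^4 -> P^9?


The degree of the Segre variety P^1 x P^4 is C(m+n, m).
= C(5, 1)
= 5

5


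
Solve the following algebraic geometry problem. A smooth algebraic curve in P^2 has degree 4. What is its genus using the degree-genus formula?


Using the genus formula for smooth plane curves:
g = (d-1)(d-2)/2
g = (4-1)(4-2)/2
g = 3*2/2
g = 6/2 = 3

3


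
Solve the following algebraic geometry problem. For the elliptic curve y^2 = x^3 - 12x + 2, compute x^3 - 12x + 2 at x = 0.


Compute x^3 - 12x + 2 at x = 0:
x^3 = 0^3 = 0
(-12)*x = (-12)*0 = 0
Sum: 0 + 0 + 2 = 2

2


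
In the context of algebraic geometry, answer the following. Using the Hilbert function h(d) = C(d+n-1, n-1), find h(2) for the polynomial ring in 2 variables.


The Hilbert function for the polynomial ring in 2 variables is:
h(d) = C(d+n-1, n-1)
h(2) = C(2+2-1, 2-1) = C(3, 1)
= 3! / (1! * 2!)
= 3

3


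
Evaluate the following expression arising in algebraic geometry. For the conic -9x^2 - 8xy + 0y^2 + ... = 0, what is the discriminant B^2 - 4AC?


The discriminant of a conic Ax^2 + Bxy + Cy^2 + ... = 0 is B^2 - 4AC.
B^2 = (-8)^2 = 64
4AC = 4*(-9)*0 = 0
Discriminant = 64 + 0 = 64

64


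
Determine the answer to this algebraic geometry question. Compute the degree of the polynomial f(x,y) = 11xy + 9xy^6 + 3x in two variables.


Examine each term for its total degree (sum of exponents).
  Term '11xy' has total degree 1+1 = 2.
  Term '9xy^6' has total degree 1+6 = 7.
  Term '3x' has total degree 1+0 = 1.
The maximum total degree among all terms is 7.

7


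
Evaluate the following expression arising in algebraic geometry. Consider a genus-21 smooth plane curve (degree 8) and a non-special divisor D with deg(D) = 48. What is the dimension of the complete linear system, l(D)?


First, compute the genus of a smooth plane curve of degree 8:
g = (d-1)(d-2)/2 = (8-1)(8-2)/2 = 21
For a non-special divisor D (i.e., h^1(D) = 0), Riemann-Roch gives:
l(D) = deg(D) - g + 1
Since deg(D) = 48 >= 2g - 1 = 41, D is non-special.
l(D) = 48 - 21 + 1 = 28

28


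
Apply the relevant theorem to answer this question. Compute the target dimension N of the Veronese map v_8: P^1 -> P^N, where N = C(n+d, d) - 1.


The Veronese embedding v_d: P^n -> P^N maps each point to all
degree-d monomials in n+1 homogeneous coordinates.
N = C(n+d, d) - 1
N = C(1+8, 8) - 1
N = C(9, 8) - 1
C(9, 8) = 9
N = 9 - 1 = 8

8


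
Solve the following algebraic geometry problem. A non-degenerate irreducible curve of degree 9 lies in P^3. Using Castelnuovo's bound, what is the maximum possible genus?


Castelnuovo's bound: write d - 1 = m(r-1) + epsilon with 0 <= epsilon < r-1.
d - 1 = 9 - 1 = 8
r - 1 = 3 - 1 = 2
8 = 4*2 + 0, so m = 4, epsilon = 0
pi(d, r) = m(m-1)(r-1)/2 + m*epsilon
= 4*3*2/2 + 4*0
= 24/2 + 0
= 12 + 0 = 12

12


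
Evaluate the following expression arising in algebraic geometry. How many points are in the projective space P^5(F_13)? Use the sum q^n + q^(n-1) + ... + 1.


P^5(F_13) has (q^(n+1) - 1)/(q - 1) points.
= 13^5 + 13^4 + 13^3 + 13^2 + 13^1 + 13^0
= 371293 + 28561 + 2197 + 169 + 13 + 1
= 402234

402234


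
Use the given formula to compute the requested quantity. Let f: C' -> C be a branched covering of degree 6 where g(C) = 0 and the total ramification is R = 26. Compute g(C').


Riemann-Hurwitz formula: 2g' - 2 = d(2g - 2) + R
Given: d = 6, g = 0, R = 26
2g' - 2 = 6*(2*0 - 2) + 26
2g' - 2 = 6*(-2) + 26
2g' - 2 = -12 + 26 = 14
2g' = 16
g' = 8

8


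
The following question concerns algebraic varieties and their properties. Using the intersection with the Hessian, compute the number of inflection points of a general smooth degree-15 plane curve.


For a general smooth plane curve C of degree d, the inflection points are
the intersection of C with its Hessian curve, which has degree 3(d-2).
By Bezout, the total intersection number is d * 3(d-2) = 15 * 39 = 585.
For a general curve every flex is ordinary, so each contributes
multiplicity 1 to C·Hess(C), and the number of distinct inflection
points is 3d(d-2).
Inflection points = 3*15*(15-2) = 3*15*13 = 585

585


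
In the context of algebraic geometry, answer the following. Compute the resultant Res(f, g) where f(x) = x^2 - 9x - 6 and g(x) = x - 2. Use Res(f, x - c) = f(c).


For Res(f, x - c), we evaluate f at x = c.
f(2) = 2^2 - 9*2 - 6
= 4 - 18 - 6
= -14 - 6 = -20
Res(f, g) = -20

-20


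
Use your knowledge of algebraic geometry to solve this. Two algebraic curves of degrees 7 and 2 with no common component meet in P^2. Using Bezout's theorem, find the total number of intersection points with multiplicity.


Bezout's theorem states the intersection count equals the product of degrees.
Intersection count = 7 * 2 = 14

14


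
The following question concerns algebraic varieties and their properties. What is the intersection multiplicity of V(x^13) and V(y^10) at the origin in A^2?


The intersection multiplicity of V(x^a) and V(y^b) at the origin is:
I(O; V(x^13), V(y^10)) = dim_k(k[x,y]/(x^13, y^10))
A basis for k[x,y]/(x^13, y^10) is the set of monomials x^i * y^j
where 0 <= i < 13 and 0 <= j < 10.
The number of such monomials is 13 * 10 = 130

130


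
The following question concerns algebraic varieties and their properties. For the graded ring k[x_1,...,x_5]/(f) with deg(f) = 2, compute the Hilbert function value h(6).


For R = k[x_1,...,x_n]/(f) with f homogeneous of degree e:
The Hilbert series is (1 - t^e)/(1 - t)^n.
So h(d) = C(d+n-1, n-1) - C(d-e+n-1, n-1) for d >= e.
With n=5, e=2, d=6:
C(6+5-1, 5-1) = C(10, 4) = 210
C(6-2+5-1, 5-1) = C(8, 4) = 70
h(6) = 210 - 70 = 140

140


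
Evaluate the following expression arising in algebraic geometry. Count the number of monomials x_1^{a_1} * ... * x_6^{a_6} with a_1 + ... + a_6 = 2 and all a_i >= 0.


The number of degree-2 monomials in 6 variables is C(d+n-1, n-1).
= C(2+6-1, 6-1) = C(7, 5)
= 21

21


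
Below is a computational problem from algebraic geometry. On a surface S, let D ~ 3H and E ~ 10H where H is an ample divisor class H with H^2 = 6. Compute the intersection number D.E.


Using bilinearity of the intersection pairing on a surface S:
(aH).(bH) = ab * (H.H)
We have H^2 = 6.
D.E = (3H).(10H) = 3*10*6
= 30*6
= 180

180


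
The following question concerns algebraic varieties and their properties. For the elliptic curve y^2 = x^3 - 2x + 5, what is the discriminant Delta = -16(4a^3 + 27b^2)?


Compute each component:
4a^3 = 4*(-2)^3 = 4*(-8) = -32
27b^2 = 27*5^2 = 27*25 = 675
4a^3 + 27b^2 = -32 + 675 = 643
Delta = -16*643 = -10288

-10288


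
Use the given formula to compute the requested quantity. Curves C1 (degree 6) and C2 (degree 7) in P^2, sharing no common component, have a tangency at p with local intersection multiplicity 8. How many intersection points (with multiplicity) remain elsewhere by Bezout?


By Bezout's theorem, the total intersection number is d1 * d2.
Total = 6 * 7 = 42
Intersection multiplicity at p = 8
Remaining intersections = 42 - 8 = 34

34


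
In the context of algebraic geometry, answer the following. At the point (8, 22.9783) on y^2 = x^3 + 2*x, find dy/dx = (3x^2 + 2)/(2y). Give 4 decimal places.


Using implicit differentiation of y^2 = x^3 + 2*x:
2y * dy/dx = 3x^2 + 2
dy/dx = (3x^2 + 2)/(2y)
Numerator: 3*8^2 + 2 = 194
Denominator: 2*22.9783 = 45.9566
dy/dx = 194/45.9566 = 4.2214

4.2214


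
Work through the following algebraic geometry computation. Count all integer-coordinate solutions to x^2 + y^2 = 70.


Systematically check integer values of x where x^2 <= 70.
For each valid x, check if 70 - x^2 is a perfect square.
Total integer solutions found: 0

0


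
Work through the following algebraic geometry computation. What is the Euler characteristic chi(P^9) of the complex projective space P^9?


The complex projective space P^9 has one cell in each even real dimension 0, 2, ..., 18.
The cohomology groups are H^{2k}(P^9) = Z for k = 0,...,9, and 0 otherwise.
Euler characteristic = sum of Betti numbers = 1 per even-dimensional cohomology group.
chi(P^9) = 9 + 1 = 10

10


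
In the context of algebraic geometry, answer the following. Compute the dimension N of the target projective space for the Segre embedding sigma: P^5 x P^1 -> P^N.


The Segre embedding maps P^m x P^n into P^N via
all products of coordinates from each factor.
N = (m+1)(n+1) - 1
N = (5+1)(1+1) - 1
N = 6*2 - 1
N = 12 - 1 = 11

11


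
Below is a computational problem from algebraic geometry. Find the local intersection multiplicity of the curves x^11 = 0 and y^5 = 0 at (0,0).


The intersection multiplicity of V(x^a) and V(y^b) at the origin is:
I(O; V(x^11), V(y^5)) = dim_k(k[x,y]/(x^11, y^5))
A basis for k[x,y]/(x^11, y^5) is the set of monomials x^i * y^j
where 0 <= i < 11 and 0 <= j < 5.
The number of such monomials is 11 * 5 = 55

55


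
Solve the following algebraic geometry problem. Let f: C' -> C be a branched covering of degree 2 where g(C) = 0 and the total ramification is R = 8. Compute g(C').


Riemann-Hurwitz formula: 2g' - 2 = d(2g - 2) + R
Given: d = 2, g = 0, R = 8
2g' - 2 = 2*(2*0 - 2) + 8
2g' - 2 = 2*(-2) + 8
2g' - 2 = -4 + 8 = 4
2g' = 6
g' = 3

3


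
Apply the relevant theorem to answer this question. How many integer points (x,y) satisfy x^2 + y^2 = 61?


Systematically check integer values of x where x^2 <= 61.
For each valid x, check if 61 - x^2 is a perfect square.
x=5: 61 - 25 = 36, sqrt = 6 (valid)
x=6: 61 - 36 = 25, sqrt = 5 (valid)
Total integer solutions found: 8

8


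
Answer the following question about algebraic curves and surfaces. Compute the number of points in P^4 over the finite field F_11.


P^4(F_11) has (q^(n+1) - 1)/(q - 1) points.
= 11^4 + 11^3 + 11^2 + 11^1 + 11^0
= 14641 + 1331 + 121 + 11 + 1
= 16105

16105


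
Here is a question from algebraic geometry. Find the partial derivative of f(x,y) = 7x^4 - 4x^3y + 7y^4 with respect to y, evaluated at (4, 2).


df/dy = (-4)*x^3 + 4*7*y^3
At (4,2): (-4)*4^3 + 4*7*2^3
= -256 + 224
= -32

-32


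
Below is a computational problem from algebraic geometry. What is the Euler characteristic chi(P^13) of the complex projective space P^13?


The complex projective space P^13 has one cell in each even real dimension 0, 2, ..., 26.
The cohomology groups are H^{2k}(P^13) = Z for k = 0,...,13, and 0 otherwise.
Euler characteristic = sum of Betti numbers = 1 per even-dimensional cohomology group.
chi(P^13) = 13 + 1 = 14

14


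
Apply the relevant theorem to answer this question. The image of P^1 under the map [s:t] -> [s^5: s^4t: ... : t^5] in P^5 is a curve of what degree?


The rational normal curve in P^5 is the image of P^1 under the 5-uple Veronese.
A general hyperplane in P^5 pulls back to a degree-5 form on P^1, which has 5 zeros,
so the curve meets a general hyperplane in 5 points. Degree = 5.

5


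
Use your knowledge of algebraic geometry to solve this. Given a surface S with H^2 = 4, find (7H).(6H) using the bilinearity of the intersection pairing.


Using bilinearity of the intersection pairing on a surface S:
(aH).(bH) = ab * (H.H)
We have H^2 = 4.
D.E = (7H).(6H) = 7*6*4
= 42*4
= 168

168


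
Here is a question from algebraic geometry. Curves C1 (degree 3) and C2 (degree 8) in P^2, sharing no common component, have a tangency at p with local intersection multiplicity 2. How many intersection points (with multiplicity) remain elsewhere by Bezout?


By Bezout's theorem, the total intersection number is d1 * d2.
Total = 3 * 8 = 24
Intersection multiplicity at p = 2
Remaining intersections = 24 - 2 = 22

22


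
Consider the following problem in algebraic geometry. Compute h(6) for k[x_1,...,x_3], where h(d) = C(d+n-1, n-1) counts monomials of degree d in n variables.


The Hilbert function for the polynomial ring in 3 variables is:
h(d) = C(d+n-1, n-1)
h(6) = C(6+3-1, 3-1) = C(8, 2)
= 8! / (2! * 6!)
= 28

28


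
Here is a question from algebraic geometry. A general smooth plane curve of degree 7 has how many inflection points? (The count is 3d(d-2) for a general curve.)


For a general smooth plane curve C of degree d, the inflection points are
the intersection of C with its Hessian curve, which has degree 3(d-2).
By Bezout, the total intersection number is d * 3(d-2) = 7 * 15 = 105.
For a general curve every flex is ordinary, so each contributes
multiplicity 1 to C·Hess(C), and the number of distinct inflection
points is 3d(d-2).
Inflection points = 3*7*(7-2) = 3*7*5 = 105

105


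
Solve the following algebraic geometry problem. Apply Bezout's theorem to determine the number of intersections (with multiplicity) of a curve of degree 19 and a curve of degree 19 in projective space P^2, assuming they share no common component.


Bezout's theorem states the intersection count equals the product of degrees.
Intersection count = 19 * 19 = 361

361


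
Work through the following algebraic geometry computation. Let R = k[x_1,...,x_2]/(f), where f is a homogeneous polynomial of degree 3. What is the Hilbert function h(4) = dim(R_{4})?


For R = k[x_1,...,x_n]/(f) with f homogeneous of degree e:
The Hilbert series is (1 - t^e)/(1 - t)^n.
So h(d) = C(d+n-1, n-1) - C(d-e+n-1, n-1) for d >= e.
With n=2, e=3, d=4:
C(4+2-1, 2-1) = C(5, 1) = 5
C(4-3+2-1, 2-1) = C(2, 1) = 2
h(4) = 5 - 2 = 3

3


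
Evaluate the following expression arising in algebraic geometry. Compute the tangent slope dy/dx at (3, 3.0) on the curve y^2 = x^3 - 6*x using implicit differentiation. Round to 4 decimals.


Using implicit differentiation of y^2 = x^3 - 6*x:
2y * dy/dx = 3x^2 - 6
dy/dx = (3x^2 - 6)/(2y)
Numerator: 3*3^2 - 6 = 21
Denominator: 2*3.0 = 6.0
dy/dx = 21/6.0 = 3.5000

3.5000


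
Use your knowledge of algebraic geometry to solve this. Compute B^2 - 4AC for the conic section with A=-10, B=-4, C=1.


The discriminant of a conic Ax^2 + Bxy + Cy^2 + ... = 0 is B^2 - 4AC.
B^2 = (-4)^2 = 16
4AC = 4*(-10)*1 = -40
Discriminant = 16 + 40 = 56

56


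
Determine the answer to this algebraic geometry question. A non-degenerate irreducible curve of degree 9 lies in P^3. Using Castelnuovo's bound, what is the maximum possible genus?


Castelnuovo's bound: write d - 1 = m(r-1) + epsilon with 0 <= epsilon < r-1.
d - 1 = 9 - 1 = 8
r - 1 = 3 - 1 = 2
8 = 4*2 + 0, so m = 4, epsilon = 0
pi(d, r) = m(m-1)(r-1)/2 + m*epsilon
= 4*3*2/2 + 4*0
= 24/2 + 0
= 12 + 0 = 12

12


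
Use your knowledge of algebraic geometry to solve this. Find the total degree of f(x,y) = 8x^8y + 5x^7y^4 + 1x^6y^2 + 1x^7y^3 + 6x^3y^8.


Examine each term for its total degree (sum of exponents).
  Term '8x^8y' has total degree 8+1 = 9.
  Term '5x^7y^4' has total degree 7+4 = 11.
  Term '1x^6y^2' has total degree 6+2 = 8.
  Term '1x^7y^3' has total degree 7+3 = 10.
  Term '6x^3y^8' has total degree 3+8 = 11.
The maximum total degree among all terms is 11.

11


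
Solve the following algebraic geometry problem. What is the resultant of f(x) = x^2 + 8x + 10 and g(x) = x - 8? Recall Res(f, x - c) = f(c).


For Res(f, x - c), we evaluate f at x = c.
f(8) = 8^2 + 8*8 + 10
= 64 + 64 + 10
= 128 + 10 = 138
Res(f, g) = 138

138


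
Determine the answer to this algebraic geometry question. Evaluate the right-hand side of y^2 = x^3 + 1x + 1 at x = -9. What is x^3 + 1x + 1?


Compute x^3 + 1x + 1 at x = -9:
x^3 = (-9)^3 = -729
1*x = 1*(-9) = -9
Sum: -729 - 9 + 1 = -737

-737


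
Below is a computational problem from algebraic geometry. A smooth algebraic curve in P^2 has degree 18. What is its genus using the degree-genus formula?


Using the genus formula for smooth plane curves:
g = (d-1)(d-2)/2
g = (18-1)(18-2)/2
g = 17*16/2
g = 272/2 = 136

136


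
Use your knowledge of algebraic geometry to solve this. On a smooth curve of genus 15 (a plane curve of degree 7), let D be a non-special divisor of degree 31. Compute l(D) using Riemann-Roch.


First, compute the genus of a smooth plane curve of degree 7:
g = (d-1)(d-2)/2 = (7-1)(7-2)/2 = 15
For a non-special divisor D (i.e., h^1(D) = 0), Riemann-Roch gives:
l(D) = deg(D) - g + 1
Since deg(D) = 31 >= 2g - 1 = 29, D is non-special.
l(D) = 31 - 15 + 1 = 17

17


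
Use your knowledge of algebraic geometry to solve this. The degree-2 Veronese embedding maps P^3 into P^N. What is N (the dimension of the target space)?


The Veronese embedding v_d: P^n -> P^N maps each point to all
degree-d monomials in n+1 homogeneous coordinates.
N = C(n+d, d) - 1
N = C(3+2, 2) - 1
N = C(5, 2) - 1
C(5, 2) = 10
N = 10 - 1 = 9

9


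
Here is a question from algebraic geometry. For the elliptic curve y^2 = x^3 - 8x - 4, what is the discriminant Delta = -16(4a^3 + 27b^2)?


Compute each component:
4a^3 = 4*(-8)^3 = 4*(-512) = -2048
27b^2 = 27*(-4)^2 = 27*16 = 432
4a^3 + 27b^2 = -2048 + 432 = -1616
Delta = -16*(-1616) = 25856

25856


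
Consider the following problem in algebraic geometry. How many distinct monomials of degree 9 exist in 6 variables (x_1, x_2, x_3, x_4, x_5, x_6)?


The number of degree-9 monomials in 6 variables is C(d+n-1, n-1).
= C(9+6-1, 6-1) = C(14, 5)
= 2002

2002


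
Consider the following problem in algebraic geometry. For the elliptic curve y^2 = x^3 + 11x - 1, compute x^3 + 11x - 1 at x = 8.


Compute x^3 + 11x - 1 at x = 8:
x^3 = 8^3 = 512
11*x = 11*8 = 88
Sum: 512 + 88 - 1 = 599

599


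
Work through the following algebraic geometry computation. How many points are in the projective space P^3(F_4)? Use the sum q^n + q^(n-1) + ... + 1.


P^3(F_4) has (q^(n+1) - 1)/(q - 1) points.
= 4^3 + 4^2 + 4^1 + 4^0
= 64 + 16 + 4 + 1
= 85

85


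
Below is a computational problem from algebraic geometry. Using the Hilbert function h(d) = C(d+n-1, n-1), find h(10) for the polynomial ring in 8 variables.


The Hilbert function for the polynomial ring in 8 variables is:
h(d) = C(d+n-1, n-1)
h(10) = C(10+8-1, 8-1) = C(17, 7)
= 17! / (7! * 10!)
= 19448

19448


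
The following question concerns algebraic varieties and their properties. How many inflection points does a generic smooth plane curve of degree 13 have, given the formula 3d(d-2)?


For a general smooth plane curve C of degree d, the inflection points are
the intersection of C with its Hessian curve, which has degree 3(d-2).
By Bezout, the total intersection number is d * 3(d-2) = 13 * 33 = 429.
For a general curve every flex is ordinary, so each contributes
multiplicity 1 to C·Hess(C), and the number of distinct inflection
points is 3d(d-2).
Inflection points = 3*13*(13-2) = 3*13*11 = 429

429


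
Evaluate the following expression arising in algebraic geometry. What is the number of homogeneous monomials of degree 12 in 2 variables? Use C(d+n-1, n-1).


The number of degree-12 monomials in 2 variables is C(d+n-1, n-1).
= C(12+2-1, 2-1) = C(13, 1)
= 13

13


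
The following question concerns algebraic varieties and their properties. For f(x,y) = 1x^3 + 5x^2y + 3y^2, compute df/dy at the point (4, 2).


df/dy = 5*x^2 + 2*3*y^1
At (4,2): 5*4^2 + 2*3*2^1
= 80 + 12
= 92

92


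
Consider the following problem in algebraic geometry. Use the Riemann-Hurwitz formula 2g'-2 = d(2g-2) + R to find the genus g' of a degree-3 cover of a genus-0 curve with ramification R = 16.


Riemann-Hurwitz formula: 2g' - 2 = d(2g - 2) + R
Given: d = 3, g = 0, R = 16
2g' - 2 = 3*(2*0 - 2) + 16
2g' - 2 = 3*(-2) + 16
2g' - 2 = -6 + 16 = 10
2g' = 12
g' = 6

6


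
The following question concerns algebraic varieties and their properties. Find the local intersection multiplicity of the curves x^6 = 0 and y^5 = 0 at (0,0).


The intersection multiplicity of V(x^a) and V(y^b) at the origin is:
I(O; V(x^6), V(y^5)) = dim_k(k[x,y]/(x^6, y^5))
A basis for k[x,y]/(x^6, y^5) is the set of monomials x^i * y^j
where 0 <= i < 6 and 0 <= j < 5.
The number of such monomials is 6 * 5 = 30

30


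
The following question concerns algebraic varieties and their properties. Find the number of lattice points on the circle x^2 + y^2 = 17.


Systematically check integer values of x where x^2 <= 17.
For each valid x, check if 17 - x^2 is a perfect square.
x=1: 17 - 1 = 16, sqrt = 4 (valid)
x=4: 17 - 16 = 1, sqrt = 1 (valid)
Total integer solutions found: 8

8


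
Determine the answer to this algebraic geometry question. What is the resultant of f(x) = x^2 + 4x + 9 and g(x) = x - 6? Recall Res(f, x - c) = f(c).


For Res(f, x - c), we evaluate f at x = c.
f(6) = 6^2 + 4*6 + 9
= 36 + 24 + 9
= 60 + 9 = 69
Res(f, g) = 69

69


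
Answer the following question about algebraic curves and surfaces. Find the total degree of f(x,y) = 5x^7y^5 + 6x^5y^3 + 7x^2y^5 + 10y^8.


Examine each term for its total degree (sum of exponents).
  Term '5x^7y^5' has total degree 7+5 = 12.
  Term '6x^5y^3' has total degree 5+3 = 8.
  Term '7x^2y^5' has total degree 2+5 = 7.
  Term '10y^8' has total degree 0+8 = 8.
The maximum total degree among all terms is 12.

12


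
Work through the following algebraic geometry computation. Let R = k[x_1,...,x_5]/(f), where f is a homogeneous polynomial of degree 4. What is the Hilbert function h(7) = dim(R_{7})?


For R = k[x_1,...,x_n]/(f) with f homogeneous of degree e:
The Hilbert series is (1 - t^e)/(1 - t)^n.
So h(d) = C(d+n-1, n-1) - C(d-e+n-1, n-1) for d >= e.
With n=5, e=4, d=7:
C(7+5-1, 5-1) = C(11, 4) = 330
C(7-4+5-1, 5-1) = C(7, 4) = 35
h(7) = 330 - 35 = 295

295


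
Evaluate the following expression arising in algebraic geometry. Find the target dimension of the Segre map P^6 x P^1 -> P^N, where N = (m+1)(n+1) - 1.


The Segre embedding maps P^m x P^n into P^N via
all products of coordinates from each factor.
N = (m+1)(n+1) - 1
N = (6+1)(1+1) - 1
N = 7*2 - 1
N = 14 - 1 = 13

13


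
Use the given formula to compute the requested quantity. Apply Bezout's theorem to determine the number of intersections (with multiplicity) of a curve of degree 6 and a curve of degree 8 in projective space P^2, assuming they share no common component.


Bezout's theorem states the intersection count equals the product of degrees.
Intersection count = 6 * 8 = 48

48


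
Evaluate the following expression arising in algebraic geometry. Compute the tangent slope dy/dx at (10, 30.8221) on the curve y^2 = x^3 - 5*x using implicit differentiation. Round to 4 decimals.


Using implicit differentiation of y^2 = x^3 - 5*x:
2y * dy/dx = 3x^2 - 5
dy/dx = (3x^2 - 5)/(2y)
Numerator: 3*10^2 - 5 = 295
Denominator: 2*30.8221 = 61.6442
dy/dx = 295/61.6442 = 4.7855

4.7855


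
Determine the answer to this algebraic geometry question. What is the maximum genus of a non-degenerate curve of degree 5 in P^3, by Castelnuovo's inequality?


Castelnuovo's bound: write d - 1 = m(r-1) + epsilon with 0 <= epsilon < r-1.
d - 1 = 5 - 1 = 4
r - 1 = 3 - 1 = 2
4 = 2*2 + 0, so m = 2, epsilon = 0
pi(d, r) = m(m-1)(r-1)/2 + m*epsilon
= 2*1*2/2 + 2*0
= 4/2 + 0
= 2 + 0 = 2

2


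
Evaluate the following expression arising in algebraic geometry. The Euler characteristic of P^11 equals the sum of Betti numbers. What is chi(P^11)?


The complex projective space P^11 has one cell in each even real dimension 0, 2, ..., 22.
The cohomology groups are H^{2k}(P^11) = Z for k = 0,...,11, and 0 otherwise.
Euler characteristic = sum of Betti numbers = 1 per even-dimensional cohomology group.
chi(P^11) = 11 + 1 = 12

12


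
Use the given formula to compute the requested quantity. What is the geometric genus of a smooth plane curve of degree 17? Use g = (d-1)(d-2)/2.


Using the genus formula for smooth plane curves:
g = (d-1)(d-2)/2
g = (17-1)(17-2)/2
g = 16*15/2
g = 240/2 = 120

120


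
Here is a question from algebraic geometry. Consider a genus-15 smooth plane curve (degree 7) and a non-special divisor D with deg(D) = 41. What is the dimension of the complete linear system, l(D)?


First, compute the genus of a smooth plane curve of degree 7:
g = (d-1)(d-2)/2 = (7-1)(7-2)/2 = 15
For a non-special divisor D (i.e., h^1(D) = 0), Riemann-Roch gives:
l(D) = deg(D) - g + 1
Since deg(D) = 41 >= 2g - 1 = 29, D is non-special.
l(D) = 41 - 15 + 1 = 27

27


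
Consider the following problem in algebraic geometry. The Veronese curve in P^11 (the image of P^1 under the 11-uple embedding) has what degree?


The rational normal curve in P^11 is the image of P^1 under the 11-uple Veronese.
A general hyperplane in P^11 pulls back to a degree-11 form on P^1, which has 11 zeros,
so the curve meets a general hyperplane in 11 points. Degree = 11.

11


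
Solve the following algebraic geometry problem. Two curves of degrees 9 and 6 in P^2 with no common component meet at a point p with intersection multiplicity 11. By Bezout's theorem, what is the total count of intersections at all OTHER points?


By Bezout's theorem, the total intersection number is d1 * d2.
Total = 9 * 6 = 54
Intersection multiplicity at p = 11
Remaining intersections = 54 - 11 = 43

43


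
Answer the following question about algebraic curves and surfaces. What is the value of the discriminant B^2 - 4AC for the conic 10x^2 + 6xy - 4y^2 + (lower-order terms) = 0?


The discriminant of a conic Ax^2 + Bxy + Cy^2 + ... = 0 is B^2 - 4AC.
B^2 = 6^2 = 36
4AC = 4*10*(-4) = -160
Discriminant = 36 + 160 = 196

196


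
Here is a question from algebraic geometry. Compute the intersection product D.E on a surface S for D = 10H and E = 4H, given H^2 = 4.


Using bilinearity of the intersection pairing on a surface S:
(aH).(bH) = ab * (H.H)
We have H^2 = 4.
D.E = (10H).(4H) = 10*4*4
= 40*4
= 160

160


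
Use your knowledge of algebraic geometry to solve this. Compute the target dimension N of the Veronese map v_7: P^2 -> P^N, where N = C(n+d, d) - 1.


The Veronese embedding v_d: P^n -> P^N maps each point to all
degree-d monomials in n+1 homogeneous coordinates.
N = C(n+d, d) - 1
N = C(2+7, 7) - 1
N = C(9, 7) - 1
C(9, 7) = 36
N = 36 - 1 = 35

35


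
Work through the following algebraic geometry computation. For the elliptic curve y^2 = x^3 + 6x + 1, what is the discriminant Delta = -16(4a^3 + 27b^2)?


Compute each component:
4a^3 = 4*6^3 = 4*216 = 864
27b^2 = 27*1^2 = 27*1 = 27
4a^3 + 27b^2 = 864 + 27 = 891
Delta = -16*891 = -14256

-14256


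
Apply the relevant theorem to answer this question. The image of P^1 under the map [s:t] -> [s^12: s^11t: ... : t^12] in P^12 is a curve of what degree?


The rational normal curve in P^12 is the image of P^1 under the 12-uple Veronese.
A general hyperplane in P^12 pulls back to a degree-12 form on P^1, which has 12 zeros,
so the curve meets a general hyperplane in 12 points. Degree = 12.

12


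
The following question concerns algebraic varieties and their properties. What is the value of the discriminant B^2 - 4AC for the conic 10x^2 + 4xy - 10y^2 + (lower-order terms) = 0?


The discriminant of a conic Ax^2 + Bxy + Cy^2 + ... = 0 is B^2 - 4AC.
B^2 = 4^2 = 16
4AC = 4*10*(-10) = -400
Discriminant = 16 + 400 = 416

416


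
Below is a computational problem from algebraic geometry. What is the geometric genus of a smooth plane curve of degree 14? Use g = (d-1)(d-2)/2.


Using the genus formula for smooth plane curves:
g = (d-1)(d-2)/2
g = (14-1)(14-2)/2
g = 13*12/2
g = 156/2 = 78

78


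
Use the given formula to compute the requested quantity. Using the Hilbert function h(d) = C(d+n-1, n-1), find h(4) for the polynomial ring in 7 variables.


The Hilbert function for the polynomial ring in 7 variables is:
h(d) = C(d+n-1, n-1)
h(4) = C(4+7-1, 7-1) = C(10, 6)
= 10! / (6! * 4!)
= 210

210


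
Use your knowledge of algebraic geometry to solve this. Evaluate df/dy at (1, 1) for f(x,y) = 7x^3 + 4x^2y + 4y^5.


df/dy = 4*x^2 + 5*4*y^4
At (1,1): 4*1^2 + 5*4*1^4
= 4 + 20
= 24

24


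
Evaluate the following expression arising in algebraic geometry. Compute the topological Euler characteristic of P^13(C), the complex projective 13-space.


The complex projective space P^13 has one cell in each even real dimension 0, 2, ..., 26.
The cohomology groups are H^{2k}(P^13) = Z for k = 0,...,13, and 0 otherwise.
Euler characteristic = sum of Betti numbers = 1 per even-dimensional cohomology group.
chi(P^13) = 13 + 1 = 14

14


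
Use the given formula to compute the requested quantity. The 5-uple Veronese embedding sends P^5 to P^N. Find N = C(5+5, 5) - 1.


The Veronese embedding v_d: P^n -> P^N maps each point to all
degree-d monomials in n+1 homogeneous coordinates.
N = C(n+d, d) - 1
N = C(5+5, 5) - 1
N = C(10, 5) - 1
C(10, 5) = 252
N = 252 - 1 = 251

251


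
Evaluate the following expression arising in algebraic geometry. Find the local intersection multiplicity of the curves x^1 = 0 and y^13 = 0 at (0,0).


The intersection multiplicity of V(x^a) and V(y^b) at the origin is:
I(O; V(x^1), V(y^13)) = dim_k(k[x,y]/(x^1, y^13))
A basis for k[x,y]/(x^1, y^13) is the set of monomials x^i * y^j
where 0 <= i < 1 and 0 <= j < 13.
The number of such monomials is 1 * 13 = 13

13


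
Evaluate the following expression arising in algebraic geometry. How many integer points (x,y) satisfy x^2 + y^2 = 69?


Systematically check integer values of x where x^2 <= 69.
For each valid x, check if 69 - x^2 is a perfect square.
Total integer solutions found: 0

0


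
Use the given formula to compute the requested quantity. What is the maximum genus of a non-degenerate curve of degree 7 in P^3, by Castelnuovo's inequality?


Castelnuovo's bound: write d - 1 = m(r-1) + epsilon with 0 <= epsilon < r-1.
d - 1 = 7 - 1 = 6
r - 1 = 3 - 1 = 2
6 = 3*2 + 0, so m = 3, epsilon = 0
pi(d, r) = m(m-1)(r-1)/2 + m*epsilon
= 3*2*2/2 + 3*0
= 12/2 + 0
= 6 + 0 = 6

6


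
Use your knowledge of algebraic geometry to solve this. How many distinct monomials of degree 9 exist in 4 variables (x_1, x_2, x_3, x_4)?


The number of degree-9 monomials in 4 variables is C(d+n-1, n-1).
= C(9+4-1, 4-1) = C(12, 3)
= 220

220


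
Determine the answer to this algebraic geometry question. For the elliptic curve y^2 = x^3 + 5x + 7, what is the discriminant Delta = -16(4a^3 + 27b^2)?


Compute each component:
4a^3 = 4*5^3 = 4*125 = 500
27b^2 = 27*7^2 = 27*49 = 1323
4a^3 + 27b^2 = 500 + 1323 = 1823
Delta = -16*1823 = -29168

-29168


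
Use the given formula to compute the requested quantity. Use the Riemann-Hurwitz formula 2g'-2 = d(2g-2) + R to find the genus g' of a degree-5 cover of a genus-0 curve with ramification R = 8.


Riemann-Hurwitz formula: 2g' - 2 = d(2g - 2) + R
Given: d = 5, g = 0, R = 8
2g' - 2 = 5*(2*0 - 2) + 8
2g' - 2 = 5*(-2) + 8
2g' - 2 = -10 + 8 = -2
2g' = 0
g' = 0

0
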